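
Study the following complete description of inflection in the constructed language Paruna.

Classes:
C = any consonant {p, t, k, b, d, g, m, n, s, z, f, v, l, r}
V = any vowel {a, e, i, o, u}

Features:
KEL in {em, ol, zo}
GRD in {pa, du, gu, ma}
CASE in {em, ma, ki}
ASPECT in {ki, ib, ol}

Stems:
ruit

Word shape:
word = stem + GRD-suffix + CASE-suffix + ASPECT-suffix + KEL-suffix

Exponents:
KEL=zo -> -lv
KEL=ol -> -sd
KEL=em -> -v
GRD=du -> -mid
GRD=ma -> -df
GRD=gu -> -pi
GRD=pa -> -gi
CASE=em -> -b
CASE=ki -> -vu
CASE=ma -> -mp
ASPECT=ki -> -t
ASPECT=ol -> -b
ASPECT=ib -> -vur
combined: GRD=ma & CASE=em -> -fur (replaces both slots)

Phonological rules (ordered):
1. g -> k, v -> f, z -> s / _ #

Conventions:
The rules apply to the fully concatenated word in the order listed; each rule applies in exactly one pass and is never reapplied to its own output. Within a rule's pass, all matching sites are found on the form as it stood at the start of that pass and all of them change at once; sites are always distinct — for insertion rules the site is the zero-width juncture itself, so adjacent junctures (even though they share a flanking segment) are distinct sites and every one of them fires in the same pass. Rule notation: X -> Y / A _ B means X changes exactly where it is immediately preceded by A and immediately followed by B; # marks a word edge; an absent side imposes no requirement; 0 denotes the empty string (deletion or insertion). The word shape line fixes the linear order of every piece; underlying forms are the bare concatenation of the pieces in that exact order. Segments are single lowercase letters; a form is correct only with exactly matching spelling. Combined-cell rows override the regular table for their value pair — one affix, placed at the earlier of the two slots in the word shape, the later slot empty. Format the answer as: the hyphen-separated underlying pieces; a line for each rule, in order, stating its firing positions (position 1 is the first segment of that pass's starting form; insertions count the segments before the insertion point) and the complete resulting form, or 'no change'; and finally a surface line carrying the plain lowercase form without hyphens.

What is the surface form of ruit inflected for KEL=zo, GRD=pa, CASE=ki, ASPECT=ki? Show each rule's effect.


underlying: ruit-gi-vu-t-lv
1. g -> k, v -> f, z -> s / _ #: fires at position(s) 11: ruitgivutlf
surface: ruitgivutlf


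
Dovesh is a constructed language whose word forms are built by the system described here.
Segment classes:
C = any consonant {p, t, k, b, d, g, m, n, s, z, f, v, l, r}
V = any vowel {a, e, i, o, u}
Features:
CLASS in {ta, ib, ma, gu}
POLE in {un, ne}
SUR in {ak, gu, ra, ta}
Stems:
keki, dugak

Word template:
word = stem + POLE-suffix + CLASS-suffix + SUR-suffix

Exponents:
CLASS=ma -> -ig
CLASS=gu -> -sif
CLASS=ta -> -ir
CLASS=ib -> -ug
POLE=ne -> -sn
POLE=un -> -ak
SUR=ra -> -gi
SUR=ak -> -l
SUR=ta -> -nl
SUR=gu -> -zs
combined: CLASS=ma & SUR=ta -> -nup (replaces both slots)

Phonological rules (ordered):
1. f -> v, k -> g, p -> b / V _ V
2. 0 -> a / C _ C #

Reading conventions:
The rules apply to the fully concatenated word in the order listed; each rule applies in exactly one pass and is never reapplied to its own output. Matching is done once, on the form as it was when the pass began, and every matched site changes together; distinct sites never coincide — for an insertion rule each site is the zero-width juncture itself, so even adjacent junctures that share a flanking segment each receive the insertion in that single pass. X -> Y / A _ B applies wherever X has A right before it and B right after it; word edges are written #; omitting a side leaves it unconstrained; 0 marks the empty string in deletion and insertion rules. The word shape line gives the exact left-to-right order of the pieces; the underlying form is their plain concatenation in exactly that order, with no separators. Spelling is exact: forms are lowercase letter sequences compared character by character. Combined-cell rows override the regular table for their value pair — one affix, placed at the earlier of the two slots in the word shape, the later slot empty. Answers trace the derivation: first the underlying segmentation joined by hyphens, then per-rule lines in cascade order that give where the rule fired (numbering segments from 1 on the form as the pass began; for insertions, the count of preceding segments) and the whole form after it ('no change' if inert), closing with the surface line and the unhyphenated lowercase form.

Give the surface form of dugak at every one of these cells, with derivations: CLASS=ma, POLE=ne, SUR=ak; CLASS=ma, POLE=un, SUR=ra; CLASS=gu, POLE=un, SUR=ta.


cell CLASS=ma, POLE=ne, SUR=ak:
underlying: dugak-sn-ig-l
1. f -> v, k -> g, p -> b / V _ V: no change
2. 0 -> a / C _ C #: inserts after position(s) 9: dugaksnigal
surface: dugaksnigal

cell CLASS=ma, POLE=un, SUR=ra:
underlying: dugak-ak-ig-gi
1. f -> v, k -> g, p -> b / V _ V: fires at position(s) 5, 7: dugagagiggi
2. 0 -> a / C _ C #: no change
surface: dugagagiggi

cell CLASS=gu, POLE=un, SUR=ta:
underlying: dugak-ak-sif-nl
1. f -> v, k -> g, p -> b / V _ V: fires at position(s) 5: dugagaksifnl
2. 0 -> a / C _ C #: inserts after position(s) 11: dugagaksifnal
surface: dugagaksifnal


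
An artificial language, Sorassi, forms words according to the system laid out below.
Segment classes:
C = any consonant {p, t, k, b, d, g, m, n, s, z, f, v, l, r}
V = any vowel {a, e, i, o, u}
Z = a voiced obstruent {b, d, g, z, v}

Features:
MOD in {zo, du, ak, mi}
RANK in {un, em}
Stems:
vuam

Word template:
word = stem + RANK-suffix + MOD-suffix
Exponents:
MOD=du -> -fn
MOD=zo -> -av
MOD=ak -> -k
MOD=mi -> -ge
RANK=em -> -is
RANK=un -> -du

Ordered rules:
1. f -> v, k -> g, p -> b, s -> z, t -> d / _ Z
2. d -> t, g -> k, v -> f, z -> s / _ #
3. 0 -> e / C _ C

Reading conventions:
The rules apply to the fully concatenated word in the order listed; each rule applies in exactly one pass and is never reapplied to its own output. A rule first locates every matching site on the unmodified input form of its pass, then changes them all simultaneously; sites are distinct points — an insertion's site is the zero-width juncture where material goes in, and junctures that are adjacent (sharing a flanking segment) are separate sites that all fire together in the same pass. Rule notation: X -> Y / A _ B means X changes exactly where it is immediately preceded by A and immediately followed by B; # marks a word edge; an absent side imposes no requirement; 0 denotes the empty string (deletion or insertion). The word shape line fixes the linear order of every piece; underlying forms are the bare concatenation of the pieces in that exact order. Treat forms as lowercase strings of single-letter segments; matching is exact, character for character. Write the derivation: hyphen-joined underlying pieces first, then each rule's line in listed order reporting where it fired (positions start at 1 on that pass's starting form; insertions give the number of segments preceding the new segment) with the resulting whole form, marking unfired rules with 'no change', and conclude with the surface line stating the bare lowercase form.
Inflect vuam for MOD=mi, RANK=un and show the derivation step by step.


underlying: vuam-du-ge
1. f -> v, k -> g, p -> b, s -> z, t -> d / _ Z: no change
2. d -> t, g -> k, v -> f, z -> s / _ #: no change
3. 0 -> e / C _ C: inserts after position(s) 4: vuameduge
surface: vuameduge


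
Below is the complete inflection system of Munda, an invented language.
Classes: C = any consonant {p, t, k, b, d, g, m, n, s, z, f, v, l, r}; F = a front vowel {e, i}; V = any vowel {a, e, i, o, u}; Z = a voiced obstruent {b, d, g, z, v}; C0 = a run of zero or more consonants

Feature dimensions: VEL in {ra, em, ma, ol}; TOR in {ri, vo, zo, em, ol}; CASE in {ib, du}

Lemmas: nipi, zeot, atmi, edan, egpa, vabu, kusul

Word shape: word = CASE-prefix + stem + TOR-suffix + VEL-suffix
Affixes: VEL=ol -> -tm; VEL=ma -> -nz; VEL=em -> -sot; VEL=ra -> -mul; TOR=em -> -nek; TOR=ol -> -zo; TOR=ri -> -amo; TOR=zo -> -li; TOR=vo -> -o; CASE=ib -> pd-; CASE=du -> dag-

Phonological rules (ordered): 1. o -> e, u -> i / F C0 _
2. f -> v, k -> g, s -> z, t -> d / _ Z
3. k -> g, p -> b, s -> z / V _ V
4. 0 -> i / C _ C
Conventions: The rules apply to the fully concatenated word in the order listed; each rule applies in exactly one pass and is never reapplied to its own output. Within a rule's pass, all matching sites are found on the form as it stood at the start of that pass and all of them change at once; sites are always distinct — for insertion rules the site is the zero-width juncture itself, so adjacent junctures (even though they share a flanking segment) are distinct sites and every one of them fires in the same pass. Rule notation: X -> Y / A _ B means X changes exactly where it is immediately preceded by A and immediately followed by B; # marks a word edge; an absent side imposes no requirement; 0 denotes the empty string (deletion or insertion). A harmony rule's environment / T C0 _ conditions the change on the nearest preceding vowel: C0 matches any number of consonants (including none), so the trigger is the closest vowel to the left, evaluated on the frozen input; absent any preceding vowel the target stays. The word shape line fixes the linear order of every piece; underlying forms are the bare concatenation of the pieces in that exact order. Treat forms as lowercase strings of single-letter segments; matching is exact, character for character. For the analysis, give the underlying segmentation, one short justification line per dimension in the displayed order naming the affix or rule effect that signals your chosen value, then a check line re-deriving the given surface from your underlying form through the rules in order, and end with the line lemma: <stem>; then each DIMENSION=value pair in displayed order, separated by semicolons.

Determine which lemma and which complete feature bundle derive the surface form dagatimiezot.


underlying: dag-atmi-o-sot
VEL=em - signalled by the affix -sot
TOR=vo - signalled by the affix -o
CASE=du - signalled by the affix dag-
check: dagatmiosot -> dagatmiesot -> dagatmiesot -> dagatmiezot -> dagatimiezot
lemma: atmi; VEL=em; TOR=vo; CASE=du


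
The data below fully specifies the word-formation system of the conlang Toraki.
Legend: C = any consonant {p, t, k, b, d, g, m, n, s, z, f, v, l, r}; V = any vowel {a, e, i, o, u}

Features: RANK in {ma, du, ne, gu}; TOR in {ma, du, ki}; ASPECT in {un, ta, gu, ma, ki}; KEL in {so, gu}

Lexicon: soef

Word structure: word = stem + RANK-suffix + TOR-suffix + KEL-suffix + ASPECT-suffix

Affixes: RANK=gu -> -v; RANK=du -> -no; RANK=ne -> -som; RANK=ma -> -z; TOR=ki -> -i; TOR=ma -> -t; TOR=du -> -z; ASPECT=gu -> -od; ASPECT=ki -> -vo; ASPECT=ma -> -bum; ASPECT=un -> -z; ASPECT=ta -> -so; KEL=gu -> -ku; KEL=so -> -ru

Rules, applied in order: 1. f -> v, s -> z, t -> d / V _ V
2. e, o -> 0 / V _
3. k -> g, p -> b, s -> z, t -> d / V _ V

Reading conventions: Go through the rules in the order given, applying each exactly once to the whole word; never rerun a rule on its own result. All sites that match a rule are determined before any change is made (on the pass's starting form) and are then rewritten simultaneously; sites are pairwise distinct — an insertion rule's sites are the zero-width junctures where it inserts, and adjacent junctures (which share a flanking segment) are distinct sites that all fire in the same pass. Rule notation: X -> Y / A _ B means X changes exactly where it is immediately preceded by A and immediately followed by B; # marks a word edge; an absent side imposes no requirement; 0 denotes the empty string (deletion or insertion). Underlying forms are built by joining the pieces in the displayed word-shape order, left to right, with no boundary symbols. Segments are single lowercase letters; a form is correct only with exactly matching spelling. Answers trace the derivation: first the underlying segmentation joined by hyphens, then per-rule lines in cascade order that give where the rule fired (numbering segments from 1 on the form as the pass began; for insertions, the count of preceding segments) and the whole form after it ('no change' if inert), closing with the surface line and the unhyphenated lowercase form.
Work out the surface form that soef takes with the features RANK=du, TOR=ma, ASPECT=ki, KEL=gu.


underlying: soef-no-t-ku-vo
1. f -> v, s -> z, t -> d / V _ V: no change
2. e, o -> 0 / V _: fires at position(s) 3: sofnotkuvo
3. k -> g, p -> b, s -> z, t -> d / V _ V: no change
surface: sofnotkuvo


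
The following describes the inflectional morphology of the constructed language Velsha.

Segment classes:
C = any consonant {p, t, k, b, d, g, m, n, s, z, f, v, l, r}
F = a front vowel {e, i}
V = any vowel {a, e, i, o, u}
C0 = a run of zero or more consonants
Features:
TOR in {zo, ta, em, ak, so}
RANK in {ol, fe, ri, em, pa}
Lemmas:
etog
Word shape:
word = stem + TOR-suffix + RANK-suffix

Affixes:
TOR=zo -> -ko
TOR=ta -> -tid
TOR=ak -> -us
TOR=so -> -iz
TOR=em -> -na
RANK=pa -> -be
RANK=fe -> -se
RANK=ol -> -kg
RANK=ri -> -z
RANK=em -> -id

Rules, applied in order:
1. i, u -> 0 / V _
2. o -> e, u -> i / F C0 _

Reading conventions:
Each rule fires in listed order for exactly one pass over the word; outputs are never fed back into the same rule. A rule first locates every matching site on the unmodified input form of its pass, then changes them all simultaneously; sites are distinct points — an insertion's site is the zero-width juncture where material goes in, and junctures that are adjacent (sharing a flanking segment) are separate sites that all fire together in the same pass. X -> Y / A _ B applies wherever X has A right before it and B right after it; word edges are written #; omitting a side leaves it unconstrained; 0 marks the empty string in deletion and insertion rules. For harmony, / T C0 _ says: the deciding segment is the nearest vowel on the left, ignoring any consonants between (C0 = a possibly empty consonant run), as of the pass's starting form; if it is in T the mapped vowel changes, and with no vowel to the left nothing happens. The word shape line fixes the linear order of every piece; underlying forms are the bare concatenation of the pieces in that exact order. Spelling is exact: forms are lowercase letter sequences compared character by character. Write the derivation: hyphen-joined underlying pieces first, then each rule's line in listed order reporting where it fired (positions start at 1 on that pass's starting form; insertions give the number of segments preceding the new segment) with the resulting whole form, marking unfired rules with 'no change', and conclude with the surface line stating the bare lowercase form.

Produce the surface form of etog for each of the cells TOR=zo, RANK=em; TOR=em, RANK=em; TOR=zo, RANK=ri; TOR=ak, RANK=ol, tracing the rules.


cell TOR=zo, RANK=em:
underlying: etog-ko-id
1. i, u -> 0 / V _: fires at position(s) 7: etogkod
2. o -> e, u -> i / F C0 _: fires at position(s) 3: etegkod
surface: etegkod

cell TOR=em, RANK=em:
underlying: etog-na-id
1. i, u -> 0 / V _: fires at position(s) 7: etognad
2. o -> e, u -> i / F C0 _: fires at position(s) 3: etegnad
surface: etegnad

cell TOR=zo, RANK=ri:
underlying: etog-ko-z
1. i, u -> 0 / V _: no change
2. o -> e, u -> i / F C0 _: fires at position(s) 3: etegkoz
surface: etegkoz

cell TOR=ak, RANK=ol:
underlying: etog-us-kg
1. i, u -> 0 / V _: no change
2. o -> e, u -> i / F C0 _: fires at position(s) 3: eteguskg
surface: eteguskg


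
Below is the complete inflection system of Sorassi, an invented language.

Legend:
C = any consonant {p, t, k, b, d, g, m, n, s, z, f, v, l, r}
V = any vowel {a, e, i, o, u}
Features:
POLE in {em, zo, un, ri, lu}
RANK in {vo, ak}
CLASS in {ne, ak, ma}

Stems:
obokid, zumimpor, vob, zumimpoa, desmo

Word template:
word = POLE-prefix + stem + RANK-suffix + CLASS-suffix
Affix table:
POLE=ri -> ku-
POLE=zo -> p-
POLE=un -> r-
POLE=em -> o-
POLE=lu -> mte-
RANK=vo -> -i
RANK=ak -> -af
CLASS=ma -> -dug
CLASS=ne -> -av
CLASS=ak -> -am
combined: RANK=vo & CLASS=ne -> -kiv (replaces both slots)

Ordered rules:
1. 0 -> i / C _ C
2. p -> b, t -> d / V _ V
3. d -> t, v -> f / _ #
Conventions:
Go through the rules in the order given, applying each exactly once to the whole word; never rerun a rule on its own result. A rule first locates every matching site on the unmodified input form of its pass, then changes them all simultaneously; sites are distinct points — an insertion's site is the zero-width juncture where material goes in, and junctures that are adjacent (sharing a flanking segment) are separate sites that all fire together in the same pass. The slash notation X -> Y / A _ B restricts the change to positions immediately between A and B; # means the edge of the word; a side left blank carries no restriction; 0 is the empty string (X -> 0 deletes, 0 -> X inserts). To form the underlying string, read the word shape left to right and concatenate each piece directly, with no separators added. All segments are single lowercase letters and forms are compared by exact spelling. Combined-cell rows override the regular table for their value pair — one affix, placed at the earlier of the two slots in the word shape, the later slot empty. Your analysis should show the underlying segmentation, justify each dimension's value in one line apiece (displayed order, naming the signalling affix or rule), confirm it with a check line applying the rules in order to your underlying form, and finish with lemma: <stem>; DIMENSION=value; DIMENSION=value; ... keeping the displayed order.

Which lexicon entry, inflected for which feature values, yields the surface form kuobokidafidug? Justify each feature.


underlying: ku-obokid-af-dug
POLE=ri - signalled by the affix ku-
RANK=ak - signalled by the affix -af
CLASS=ma - signalled by the affix -dug
check: kuobokidafdug -> kuobokidafidug -> kuobokidafidug -> kuobokidafidug
lemma: obokid; POLE=ri; RANK=ak; CLASS=ma


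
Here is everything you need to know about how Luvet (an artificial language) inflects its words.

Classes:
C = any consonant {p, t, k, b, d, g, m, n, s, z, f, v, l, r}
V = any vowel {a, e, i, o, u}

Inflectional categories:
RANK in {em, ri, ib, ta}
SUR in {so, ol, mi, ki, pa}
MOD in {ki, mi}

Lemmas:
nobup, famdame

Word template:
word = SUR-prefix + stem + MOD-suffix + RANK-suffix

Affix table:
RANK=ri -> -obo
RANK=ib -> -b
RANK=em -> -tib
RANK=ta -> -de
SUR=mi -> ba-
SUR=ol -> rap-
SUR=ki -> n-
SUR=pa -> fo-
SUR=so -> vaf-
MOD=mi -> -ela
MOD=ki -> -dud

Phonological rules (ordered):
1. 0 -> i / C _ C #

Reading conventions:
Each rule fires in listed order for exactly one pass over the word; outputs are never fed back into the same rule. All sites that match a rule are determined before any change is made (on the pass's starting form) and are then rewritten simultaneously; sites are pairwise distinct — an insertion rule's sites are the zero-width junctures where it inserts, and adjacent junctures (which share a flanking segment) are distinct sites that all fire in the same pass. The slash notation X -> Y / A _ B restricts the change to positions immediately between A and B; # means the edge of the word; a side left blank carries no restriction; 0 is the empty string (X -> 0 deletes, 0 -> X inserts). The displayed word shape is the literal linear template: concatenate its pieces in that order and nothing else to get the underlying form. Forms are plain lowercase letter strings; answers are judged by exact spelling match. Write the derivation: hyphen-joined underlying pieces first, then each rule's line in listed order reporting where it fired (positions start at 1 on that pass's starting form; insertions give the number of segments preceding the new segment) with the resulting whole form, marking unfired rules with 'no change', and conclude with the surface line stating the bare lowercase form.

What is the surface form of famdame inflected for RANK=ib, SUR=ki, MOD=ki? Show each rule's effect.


underlying: n-famdame-dud-b
1. 0 -> i / C _ C #: inserts after position(s) 11: nfamdamedudib
surface: nfamdamedudib


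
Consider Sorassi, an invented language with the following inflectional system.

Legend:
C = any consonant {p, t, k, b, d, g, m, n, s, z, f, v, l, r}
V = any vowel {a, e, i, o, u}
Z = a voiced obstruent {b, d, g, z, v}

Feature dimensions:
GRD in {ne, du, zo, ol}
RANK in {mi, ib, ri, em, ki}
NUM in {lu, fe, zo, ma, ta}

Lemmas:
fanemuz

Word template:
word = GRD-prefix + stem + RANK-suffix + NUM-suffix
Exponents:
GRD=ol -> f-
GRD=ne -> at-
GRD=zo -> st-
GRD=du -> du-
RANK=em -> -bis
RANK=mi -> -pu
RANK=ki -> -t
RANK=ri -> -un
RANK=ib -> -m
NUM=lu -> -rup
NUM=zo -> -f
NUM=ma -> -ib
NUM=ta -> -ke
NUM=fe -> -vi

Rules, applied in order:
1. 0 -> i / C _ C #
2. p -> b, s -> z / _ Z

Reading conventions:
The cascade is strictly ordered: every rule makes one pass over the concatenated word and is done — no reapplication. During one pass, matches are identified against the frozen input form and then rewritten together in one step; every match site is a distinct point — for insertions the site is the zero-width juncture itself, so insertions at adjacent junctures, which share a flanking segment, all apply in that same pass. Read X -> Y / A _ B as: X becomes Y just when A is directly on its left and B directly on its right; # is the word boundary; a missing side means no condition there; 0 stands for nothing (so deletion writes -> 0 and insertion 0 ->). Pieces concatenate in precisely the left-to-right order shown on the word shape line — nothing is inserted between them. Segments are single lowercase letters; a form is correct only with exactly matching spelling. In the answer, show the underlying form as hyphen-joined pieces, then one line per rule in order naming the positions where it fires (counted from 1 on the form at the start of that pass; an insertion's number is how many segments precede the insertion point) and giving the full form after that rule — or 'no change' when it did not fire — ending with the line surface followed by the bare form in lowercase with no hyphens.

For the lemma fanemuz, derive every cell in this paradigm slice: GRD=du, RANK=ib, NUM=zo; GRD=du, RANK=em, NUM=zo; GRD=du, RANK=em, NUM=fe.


cell GRD=du, RANK=ib, NUM=zo:
underlying: du-fanemuz-m-f
1. 0 -> i / C _ C #: inserts after position(s) 10: dufanemuzmif
2. p -> b, s -> z / _ Z: no change
surface: dufanemuzmif

cell GRD=du, RANK=em, NUM=zo:
underlying: du-fanemuz-bis-f
1. 0 -> i / C _ C #: inserts after position(s) 12: dufanemuzbisif
2. p -> b, s -> z / _ Z: no change
surface: dufanemuzbisif

cell GRD=du, RANK=em, NUM=fe:
underlying: du-fanemuz-bis-vi
1. 0 -> i / C _ C #: no change
2. p -> b, s -> z / _ Z: fires at position(s) 12: dufanemuzbizvi
surface: dufanemuzbizvi


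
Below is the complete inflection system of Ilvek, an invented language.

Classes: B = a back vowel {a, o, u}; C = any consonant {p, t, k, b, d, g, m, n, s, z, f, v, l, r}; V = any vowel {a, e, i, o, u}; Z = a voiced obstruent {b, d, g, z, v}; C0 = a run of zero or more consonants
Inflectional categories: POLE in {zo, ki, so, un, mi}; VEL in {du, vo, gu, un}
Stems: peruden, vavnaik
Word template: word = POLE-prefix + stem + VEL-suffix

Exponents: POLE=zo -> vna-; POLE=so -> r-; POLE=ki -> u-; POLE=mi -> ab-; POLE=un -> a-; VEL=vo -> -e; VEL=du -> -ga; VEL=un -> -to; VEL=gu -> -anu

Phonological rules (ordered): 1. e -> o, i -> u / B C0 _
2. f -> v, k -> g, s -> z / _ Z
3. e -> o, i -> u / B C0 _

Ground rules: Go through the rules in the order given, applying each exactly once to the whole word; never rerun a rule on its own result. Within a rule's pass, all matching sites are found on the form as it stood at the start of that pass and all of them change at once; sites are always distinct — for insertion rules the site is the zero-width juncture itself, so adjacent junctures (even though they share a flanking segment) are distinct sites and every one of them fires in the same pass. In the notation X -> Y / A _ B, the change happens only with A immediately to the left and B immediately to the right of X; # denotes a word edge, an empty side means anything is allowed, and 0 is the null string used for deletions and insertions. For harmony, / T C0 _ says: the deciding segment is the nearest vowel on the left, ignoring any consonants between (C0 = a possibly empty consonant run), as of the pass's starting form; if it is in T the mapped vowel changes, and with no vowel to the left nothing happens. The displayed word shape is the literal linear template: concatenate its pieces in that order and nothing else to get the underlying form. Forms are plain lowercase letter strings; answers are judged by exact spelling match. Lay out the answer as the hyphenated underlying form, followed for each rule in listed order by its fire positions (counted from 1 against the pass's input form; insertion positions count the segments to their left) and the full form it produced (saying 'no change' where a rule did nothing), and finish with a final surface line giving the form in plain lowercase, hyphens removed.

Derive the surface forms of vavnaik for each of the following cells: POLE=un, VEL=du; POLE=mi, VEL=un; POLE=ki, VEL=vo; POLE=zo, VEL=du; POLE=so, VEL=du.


cell POLE=un, VEL=du:
underlying: a-vavnaik-ga
1. e -> o, i -> u / B C0 _: fires at position(s) 7: avavnaukga
2. f -> v, k -> g, s -> z / _ Z: fires at position(s) 8: avavnaugga
3. e -> o, i -> u / B C0 _: no change
surface: avavnaugga

cell POLE=mi, VEL=un:
underlying: ab-vavnaik-to
1. e -> o, i -> u / B C0 _: fires at position(s) 8: abvavnaukto
2. f -> v, k -> g, s -> z / _ Z: no change
3. e -> o, i -> u / B C0 _: no change
surface: abvavnaukto

cell POLE=ki, VEL=vo:
underlying: u-vavnaik-e
1. e -> o, i -> u / B C0 _: fires at position(s) 7: uvavnauke
2. f -> v, k -> g, s -> z / _ Z: no change
3. e -> o, i -> u / B C0 _: fires at position(s) 9: uvavnauko
surface: uvavnauko

cell POLE=zo, VEL=du:
underlying: vna-vavnaik-ga
1. e -> o, i -> u / B C0 _: fires at position(s) 9: vnavavnaukga
2. f -> v, k -> g, s -> z / _ Z: fires at position(s) 10: vnavavnaugga
3. e -> o, i -> u / B C0 _: no change
surface: vnavavnaugga

cell POLE=so, VEL=du:
underlying: r-vavnaik-ga
1. e -> o, i -> u / B C0 _: fires at position(s) 7: rvavnaukga
2. f -> v, k -> g, s -> z / _ Z: fires at position(s) 8: rvavnaugga
3. e -> o, i -> u / B C0 _: no change
surface: rvavnaugga


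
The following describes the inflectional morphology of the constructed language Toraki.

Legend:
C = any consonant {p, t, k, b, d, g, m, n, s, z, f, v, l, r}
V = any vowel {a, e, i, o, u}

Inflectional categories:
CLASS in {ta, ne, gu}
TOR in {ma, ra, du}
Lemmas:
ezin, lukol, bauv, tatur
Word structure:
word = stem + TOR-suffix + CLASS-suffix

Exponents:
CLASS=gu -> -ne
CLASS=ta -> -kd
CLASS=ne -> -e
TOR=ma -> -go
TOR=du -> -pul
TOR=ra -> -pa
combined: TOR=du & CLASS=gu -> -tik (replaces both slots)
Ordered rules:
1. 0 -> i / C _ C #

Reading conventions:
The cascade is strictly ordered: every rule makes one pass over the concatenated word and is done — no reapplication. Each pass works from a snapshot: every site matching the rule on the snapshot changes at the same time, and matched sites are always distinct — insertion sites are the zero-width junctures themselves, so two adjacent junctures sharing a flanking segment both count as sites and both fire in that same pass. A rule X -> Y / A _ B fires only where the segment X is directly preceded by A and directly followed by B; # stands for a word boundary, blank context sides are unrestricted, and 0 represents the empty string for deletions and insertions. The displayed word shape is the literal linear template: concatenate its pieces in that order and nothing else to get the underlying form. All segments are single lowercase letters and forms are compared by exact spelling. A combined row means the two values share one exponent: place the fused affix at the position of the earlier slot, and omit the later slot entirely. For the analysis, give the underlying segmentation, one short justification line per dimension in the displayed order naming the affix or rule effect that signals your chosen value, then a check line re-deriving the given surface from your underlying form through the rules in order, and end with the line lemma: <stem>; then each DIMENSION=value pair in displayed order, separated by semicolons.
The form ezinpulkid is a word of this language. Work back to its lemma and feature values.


underlying: ezin-pul-kd
CLASS=ta - signalled by the affix -kd
TOR=du - signalled by the affix -pul
check: ezinpulkd -> ezinpulkid
lemma: ezin; CLASS=ta; TOR=du


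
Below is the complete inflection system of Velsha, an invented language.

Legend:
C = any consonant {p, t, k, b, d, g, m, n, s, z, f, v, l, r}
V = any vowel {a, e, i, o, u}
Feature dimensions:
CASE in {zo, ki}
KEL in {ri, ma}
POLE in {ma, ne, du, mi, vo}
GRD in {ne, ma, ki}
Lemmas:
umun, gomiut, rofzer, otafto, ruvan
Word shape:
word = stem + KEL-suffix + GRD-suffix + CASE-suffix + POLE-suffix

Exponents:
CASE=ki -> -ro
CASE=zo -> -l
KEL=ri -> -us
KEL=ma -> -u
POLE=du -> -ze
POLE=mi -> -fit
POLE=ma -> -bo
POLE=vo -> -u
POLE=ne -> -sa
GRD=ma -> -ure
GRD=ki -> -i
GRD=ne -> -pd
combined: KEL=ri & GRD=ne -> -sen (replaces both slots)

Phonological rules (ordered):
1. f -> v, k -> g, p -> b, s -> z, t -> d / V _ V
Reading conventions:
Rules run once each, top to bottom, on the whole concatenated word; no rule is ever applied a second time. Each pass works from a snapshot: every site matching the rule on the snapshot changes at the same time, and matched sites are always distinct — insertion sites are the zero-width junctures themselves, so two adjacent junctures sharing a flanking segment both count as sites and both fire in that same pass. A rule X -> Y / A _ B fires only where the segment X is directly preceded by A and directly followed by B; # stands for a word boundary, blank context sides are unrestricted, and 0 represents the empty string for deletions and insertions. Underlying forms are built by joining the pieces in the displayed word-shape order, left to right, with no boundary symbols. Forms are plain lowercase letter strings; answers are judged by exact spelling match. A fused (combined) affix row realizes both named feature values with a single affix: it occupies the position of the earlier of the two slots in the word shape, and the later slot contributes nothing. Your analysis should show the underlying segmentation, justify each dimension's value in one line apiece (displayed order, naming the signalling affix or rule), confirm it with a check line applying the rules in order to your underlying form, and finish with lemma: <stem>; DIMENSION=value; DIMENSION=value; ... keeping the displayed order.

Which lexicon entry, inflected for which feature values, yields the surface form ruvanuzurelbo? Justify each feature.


underlying: ruvan-us-ure-l-bo
CASE=zo - signalled by the affix -l
KEL=ri - signalled by the affix -us
POLE=ma - signalled by the affix -bo
GRD=ma - signalled by the affix -ure
check: ruvanusurelbo -> ruvanuzurelbo
lemma: ruvan; CASE=zo; KEL=ri; POLE=ma; GRD=ma


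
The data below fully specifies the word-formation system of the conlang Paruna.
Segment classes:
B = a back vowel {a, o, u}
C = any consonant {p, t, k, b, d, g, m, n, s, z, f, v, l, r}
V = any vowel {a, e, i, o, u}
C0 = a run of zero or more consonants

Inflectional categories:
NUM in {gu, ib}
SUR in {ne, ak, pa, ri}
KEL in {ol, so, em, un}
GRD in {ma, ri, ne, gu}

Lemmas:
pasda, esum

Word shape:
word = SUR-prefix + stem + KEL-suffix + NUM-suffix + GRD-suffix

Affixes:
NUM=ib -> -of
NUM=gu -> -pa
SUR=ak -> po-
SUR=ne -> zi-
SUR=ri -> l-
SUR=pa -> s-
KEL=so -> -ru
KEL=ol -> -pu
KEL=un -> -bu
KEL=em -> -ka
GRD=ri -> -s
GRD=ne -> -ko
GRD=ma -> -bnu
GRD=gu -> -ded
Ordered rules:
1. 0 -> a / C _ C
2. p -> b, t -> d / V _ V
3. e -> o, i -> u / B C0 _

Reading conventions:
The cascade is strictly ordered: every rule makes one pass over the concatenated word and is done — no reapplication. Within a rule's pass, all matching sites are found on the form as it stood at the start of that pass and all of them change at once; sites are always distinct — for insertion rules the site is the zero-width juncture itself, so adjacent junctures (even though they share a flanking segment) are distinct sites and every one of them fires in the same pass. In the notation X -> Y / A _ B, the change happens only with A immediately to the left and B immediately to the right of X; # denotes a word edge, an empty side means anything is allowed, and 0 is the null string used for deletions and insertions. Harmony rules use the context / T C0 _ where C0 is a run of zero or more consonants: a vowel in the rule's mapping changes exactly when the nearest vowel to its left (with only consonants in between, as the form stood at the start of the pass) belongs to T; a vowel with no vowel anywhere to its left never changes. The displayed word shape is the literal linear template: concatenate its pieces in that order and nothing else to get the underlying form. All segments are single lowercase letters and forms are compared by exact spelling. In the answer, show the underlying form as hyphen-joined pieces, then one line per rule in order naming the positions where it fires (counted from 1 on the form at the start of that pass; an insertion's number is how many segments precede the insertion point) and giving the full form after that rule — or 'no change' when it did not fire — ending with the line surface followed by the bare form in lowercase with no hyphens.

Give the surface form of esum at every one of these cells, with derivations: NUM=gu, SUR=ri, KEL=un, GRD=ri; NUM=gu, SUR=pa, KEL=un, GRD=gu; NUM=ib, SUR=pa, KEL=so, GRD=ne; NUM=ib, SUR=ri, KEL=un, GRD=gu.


cell NUM=gu, SUR=ri, KEL=un, GRD=ri:
underlying: l-esum-bu-pa-s
1. 0 -> a / C _ C: inserts after position(s) 5: lesumabupas
2. p -> b, t -> d / V _ V: fires at position(s) 9: lesumabubas
3. e -> o, i -> u / B C0 _: no change
surface: lesumabubas

cell NUM=gu, SUR=pa, KEL=un, GRD=gu:
underlying: s-esum-bu-pa-ded
1. 0 -> a / C _ C: inserts after position(s) 5: sesumabupaded
2. p -> b, t -> d / V _ V: fires at position(s) 9: sesumabubaded
3. e -> o, i -> u / B C0 _: fires at position(s) 12: sesumabubadod
surface: sesumabubadod

cell NUM=ib, SUR=pa, KEL=so, GRD=ne:
underlying: s-esum-ru-of-ko
1. 0 -> a / C _ C: inserts after position(s) 5, 9: sesumaruofako
2. p -> b, t -> d / V _ V: no change
3. e -> o, i -> u / B C0 _: no change
surface: sesumaruofako

cell NUM=ib, SUR=ri, KEL=un, GRD=gu:
underlying: l-esum-bu-of-ded
1. 0 -> a / C _ C: inserts after position(s) 5, 9: lesumabuofaded
2. p -> b, t -> d / V _ V: no change
3. e -> o, i -> u / B C0 _: fires at position(s) 13: lesumabuofadod
surface: lesumabuofadod


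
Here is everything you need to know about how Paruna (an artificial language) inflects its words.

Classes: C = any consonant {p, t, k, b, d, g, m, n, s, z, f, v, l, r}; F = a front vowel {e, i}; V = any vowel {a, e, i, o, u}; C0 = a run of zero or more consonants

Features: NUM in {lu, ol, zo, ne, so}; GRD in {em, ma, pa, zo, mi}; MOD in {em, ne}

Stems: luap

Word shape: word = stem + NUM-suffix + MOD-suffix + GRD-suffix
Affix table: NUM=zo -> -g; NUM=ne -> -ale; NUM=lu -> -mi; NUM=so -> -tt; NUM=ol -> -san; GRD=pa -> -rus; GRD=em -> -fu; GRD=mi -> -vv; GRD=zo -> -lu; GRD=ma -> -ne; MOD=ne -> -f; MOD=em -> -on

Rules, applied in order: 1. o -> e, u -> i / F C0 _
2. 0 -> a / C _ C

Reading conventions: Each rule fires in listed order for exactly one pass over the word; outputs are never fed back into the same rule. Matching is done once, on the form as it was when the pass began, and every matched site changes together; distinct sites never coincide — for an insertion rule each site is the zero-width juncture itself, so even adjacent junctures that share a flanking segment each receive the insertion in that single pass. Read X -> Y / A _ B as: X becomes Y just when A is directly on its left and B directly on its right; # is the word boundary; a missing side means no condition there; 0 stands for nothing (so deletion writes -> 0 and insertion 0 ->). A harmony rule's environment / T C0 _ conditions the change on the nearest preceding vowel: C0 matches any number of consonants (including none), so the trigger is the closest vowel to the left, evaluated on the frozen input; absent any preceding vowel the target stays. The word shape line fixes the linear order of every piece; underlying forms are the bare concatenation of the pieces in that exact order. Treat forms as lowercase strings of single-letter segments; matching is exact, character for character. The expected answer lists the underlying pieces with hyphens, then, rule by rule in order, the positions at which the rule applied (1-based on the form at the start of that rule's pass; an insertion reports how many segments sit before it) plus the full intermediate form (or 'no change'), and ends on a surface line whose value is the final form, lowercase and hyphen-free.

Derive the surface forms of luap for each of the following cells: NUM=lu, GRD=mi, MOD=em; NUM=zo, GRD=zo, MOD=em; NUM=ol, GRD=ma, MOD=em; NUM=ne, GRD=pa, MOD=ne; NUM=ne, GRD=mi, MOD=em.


cell NUM=lu, GRD=mi, MOD=em:
underlying: luap-mi-on-vv
1. o -> e, u -> i / F C0 _: fires at position(s) 7: luapmienvv
2. 0 -> a / C _ C: inserts after position(s) 4, 8, 9: luapamienavav
surface: luapamienavav

cell NUM=zo, GRD=zo, MOD=em:
underlying: luap-g-on-lu
1. o -> e, u -> i / F C0 _: no change
2. 0 -> a / C _ C: inserts after position(s) 4, 7: luapagonalu
surface: luapagonalu

cell NUM=ol, GRD=ma, MOD=em:
underlying: luap-san-on-ne
1. o -> e, u -> i / F C0 _: no change
2. 0 -> a / C _ C: inserts after position(s) 4, 9: luapasanonane
surface: luapasanonane

cell NUM=ne, GRD=pa, MOD=ne:
underlying: luap-ale-f-rus
1. o -> e, u -> i / F C0 _: fires at position(s) 10: luapalefris
2. 0 -> a / C _ C: inserts after position(s) 8: luapalefaris
surface: luapalefaris

cell NUM=ne, GRD=mi, MOD=em:
underlying: luap-ale-on-vv
1. o -> e, u -> i / F C0 _: fires at position(s) 8: luapaleenvv
2. 0 -> a / C _ C: inserts after position(s) 9, 10: luapaleenavav
surface: luapaleenavav


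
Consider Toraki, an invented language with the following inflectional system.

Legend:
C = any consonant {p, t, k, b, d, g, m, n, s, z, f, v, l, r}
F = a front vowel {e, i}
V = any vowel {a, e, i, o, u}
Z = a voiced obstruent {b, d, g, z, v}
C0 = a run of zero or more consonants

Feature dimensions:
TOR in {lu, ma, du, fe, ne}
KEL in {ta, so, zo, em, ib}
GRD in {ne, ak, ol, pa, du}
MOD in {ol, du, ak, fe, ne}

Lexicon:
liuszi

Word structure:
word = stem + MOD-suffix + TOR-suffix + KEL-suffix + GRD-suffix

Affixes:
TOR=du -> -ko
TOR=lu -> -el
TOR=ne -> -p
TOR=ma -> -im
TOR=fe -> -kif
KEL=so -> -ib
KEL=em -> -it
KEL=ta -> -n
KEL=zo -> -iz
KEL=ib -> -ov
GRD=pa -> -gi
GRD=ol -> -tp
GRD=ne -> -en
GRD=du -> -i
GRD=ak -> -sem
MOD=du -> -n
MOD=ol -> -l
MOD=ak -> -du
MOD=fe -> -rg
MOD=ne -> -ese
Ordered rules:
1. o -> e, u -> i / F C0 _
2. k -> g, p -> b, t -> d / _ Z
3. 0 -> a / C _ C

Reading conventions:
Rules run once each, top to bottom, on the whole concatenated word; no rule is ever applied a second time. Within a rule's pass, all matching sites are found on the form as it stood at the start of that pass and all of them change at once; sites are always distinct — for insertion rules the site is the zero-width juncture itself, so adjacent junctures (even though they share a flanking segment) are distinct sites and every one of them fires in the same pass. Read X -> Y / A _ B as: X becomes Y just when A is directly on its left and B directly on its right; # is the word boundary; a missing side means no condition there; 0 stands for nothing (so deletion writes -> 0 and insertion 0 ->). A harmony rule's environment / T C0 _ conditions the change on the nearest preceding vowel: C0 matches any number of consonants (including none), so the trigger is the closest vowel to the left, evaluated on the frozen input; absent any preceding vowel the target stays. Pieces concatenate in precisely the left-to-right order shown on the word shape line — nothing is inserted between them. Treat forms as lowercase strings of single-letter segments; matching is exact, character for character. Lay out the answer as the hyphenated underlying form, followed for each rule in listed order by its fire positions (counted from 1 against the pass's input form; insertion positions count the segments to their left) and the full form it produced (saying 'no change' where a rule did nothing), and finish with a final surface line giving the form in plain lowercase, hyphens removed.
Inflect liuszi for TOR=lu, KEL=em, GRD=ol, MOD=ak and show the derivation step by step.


underlying: liuszi-du-el-it-tp
1. o -> e, u -> i / F C0 _: fires at position(s) 3, 8: liiszidielittp
2. k -> g, p -> b, t -> d / _ Z: no change
3. 0 -> a / C _ C: inserts after position(s) 4, 12, 13: liisazidielitatap
surface: liisazidielitatap
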